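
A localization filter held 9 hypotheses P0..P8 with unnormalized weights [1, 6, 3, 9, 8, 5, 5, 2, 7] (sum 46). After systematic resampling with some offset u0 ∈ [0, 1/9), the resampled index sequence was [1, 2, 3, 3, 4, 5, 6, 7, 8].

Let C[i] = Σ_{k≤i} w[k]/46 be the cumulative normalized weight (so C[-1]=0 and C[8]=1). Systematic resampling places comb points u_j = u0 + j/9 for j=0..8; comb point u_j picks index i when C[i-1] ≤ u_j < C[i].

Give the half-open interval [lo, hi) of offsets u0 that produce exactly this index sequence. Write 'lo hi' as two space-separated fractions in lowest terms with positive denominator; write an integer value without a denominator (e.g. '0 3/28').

17/414 29/414

C = [1/46, 7/46, 5/23, 19/46, 27/46, 16/23, 37/46, 39/46, 1]
j=0 picked index 1: u0 ∈ [1/46, 7/46)
j=1 picked index 2: u0 ∈ [17/414, 22/207)
j=2 picked index 3: u0 ∈ [-1/207, 79/414)
j=3 picked index 3: u0 ∈ [-8/69, 11/138)
j=4 picked index 4: u0 ∈ [-13/414, 59/414)
j=5 picked index 5: u0 ∈ [13/414, 29/207)
j=6 picked index 6: u0 ∈ [2/69, 19/138)
j=7 picked index 7: u0 ∈ [11/414, 29/414)
j=8 picked index 8: u0 ∈ [-17/414, 1/9)
intersection: [17/414, 29/414)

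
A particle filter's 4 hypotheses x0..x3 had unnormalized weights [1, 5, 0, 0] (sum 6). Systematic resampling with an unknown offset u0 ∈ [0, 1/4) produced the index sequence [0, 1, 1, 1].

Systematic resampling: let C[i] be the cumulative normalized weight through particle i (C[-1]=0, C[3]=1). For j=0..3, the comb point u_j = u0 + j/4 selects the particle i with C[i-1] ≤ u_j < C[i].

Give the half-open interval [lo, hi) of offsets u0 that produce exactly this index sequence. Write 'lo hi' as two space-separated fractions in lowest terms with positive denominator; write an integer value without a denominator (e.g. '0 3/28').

C = [1/6, 1, 1, 1]
j=0 picked index 0: u0 ∈ [0, 1/6)
j=1 picked index 1: u0 ∈ [-1/12, 3/4)
j=2 picked index 1: u0 ∈ [-1/3, 1/2)
j=3 picked index 1: u0 ∈ [-7/12, 1/4)
intersection: [0, 1/6)

0 1/6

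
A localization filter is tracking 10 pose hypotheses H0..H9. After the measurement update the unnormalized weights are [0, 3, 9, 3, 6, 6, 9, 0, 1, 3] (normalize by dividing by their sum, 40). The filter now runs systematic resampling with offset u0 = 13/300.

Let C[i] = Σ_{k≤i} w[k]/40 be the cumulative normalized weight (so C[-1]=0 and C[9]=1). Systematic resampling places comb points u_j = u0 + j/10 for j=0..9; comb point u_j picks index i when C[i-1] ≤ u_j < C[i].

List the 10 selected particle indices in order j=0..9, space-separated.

1 2 2 3 4 5 5 6 6 9

C = [0, 3/40, 3/10, 3/8, 21/40, 27/40, 9/10, 9/10, 37/40, 1]
j=0: u_0=13/300 ∈ [0, 3/40) → index 1
j=1: u_1=43/300 ∈ [3/40, 3/10) → index 2
j=2: u_2=73/300 ∈ [3/40, 3/10) → index 2
j=3: u_3=103/300 ∈ [3/10, 3/8) → index 3
j=4: u_4=133/300 ∈ [3/8, 21/40) → index 4
j=5: u_5=163/300 ∈ [21/40, 27/40) → index 5
j=6: u_6=193/300 ∈ [21/40, 27/40) → index 5
j=7: u_7=223/300 ∈ [27/40, 9/10) → index 6
j=8: u_8=253/300 ∈ [27/40, 9/10) → index 6
j=9: u_9=283/300 ∈ [37/40, 1) → index 9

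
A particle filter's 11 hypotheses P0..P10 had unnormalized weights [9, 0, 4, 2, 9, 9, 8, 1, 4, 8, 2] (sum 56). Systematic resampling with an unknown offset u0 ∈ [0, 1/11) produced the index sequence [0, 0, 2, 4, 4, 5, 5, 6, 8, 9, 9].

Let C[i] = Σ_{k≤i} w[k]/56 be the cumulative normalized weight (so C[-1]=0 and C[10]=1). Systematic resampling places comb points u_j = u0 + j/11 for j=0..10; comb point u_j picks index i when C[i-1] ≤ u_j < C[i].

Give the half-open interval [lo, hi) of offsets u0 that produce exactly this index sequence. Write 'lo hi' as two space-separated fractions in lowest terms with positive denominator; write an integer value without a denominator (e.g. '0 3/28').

1/44 27/616

C = [9/56, 9/56, 13/56, 15/56, 3/7, 33/56, 41/56, 3/4, 23/28, 27/28, 1]
j=0 picked index 0: u0 ∈ [0, 9/56)
j=1 picked index 0: u0 ∈ [-1/11, 43/616)
j=2 picked index 2: u0 ∈ [-13/616, 31/616)
j=3 picked index 4: u0 ∈ [-3/616, 12/77)
j=4 picked index 4: u0 ∈ [-59/616, 5/77)
j=5 picked index 5: u0 ∈ [-2/77, 83/616)
j=6 picked index 5: u0 ∈ [-9/77, 27/616)
j=7 picked index 6: u0 ∈ [-29/616, 59/616)
j=8 picked index 8: u0 ∈ [1/44, 29/308)
j=9 picked index 9: u0 ∈ [1/308, 45/308)
j=10 picked index 9: u0 ∈ [-27/308, 17/308)
intersection: [1/44, 27/616)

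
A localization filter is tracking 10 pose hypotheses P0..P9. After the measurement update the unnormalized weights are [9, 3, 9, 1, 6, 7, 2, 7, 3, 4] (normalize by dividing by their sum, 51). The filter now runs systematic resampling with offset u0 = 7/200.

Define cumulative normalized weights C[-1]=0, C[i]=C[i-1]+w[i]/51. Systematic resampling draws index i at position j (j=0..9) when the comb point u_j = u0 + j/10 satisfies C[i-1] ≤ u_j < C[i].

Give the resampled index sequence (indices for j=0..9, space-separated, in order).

C = [3/17, 4/17, 7/17, 22/51, 28/51, 35/51, 37/51, 44/51, 47/51, 1]
j=0: u_0=7/200 ∈ [0, 3/17) → index 0
j=1: u_1=27/200 ∈ [0, 3/17) → index 0
j=2: u_2=47/200 ∈ [3/17, 4/17) → index 1
j=3: u_3=67/200 ∈ [4/17, 7/17) → index 2
j=4: u_4=87/200 ∈ [22/51, 28/51) → index 4
j=5: u_5=107/200 ∈ [22/51, 28/51) → index 4
j=6: u_6=127/200 ∈ [28/51, 35/51) → index 5
j=7: u_7=147/200 ∈ [37/51, 44/51) → index 7
j=8: u_8=167/200 ∈ [37/51, 44/51) → index 7
j=9: u_9=187/200 ∈ [47/51, 1) → index 9

0 0 1 2 4 4 5 7 7 9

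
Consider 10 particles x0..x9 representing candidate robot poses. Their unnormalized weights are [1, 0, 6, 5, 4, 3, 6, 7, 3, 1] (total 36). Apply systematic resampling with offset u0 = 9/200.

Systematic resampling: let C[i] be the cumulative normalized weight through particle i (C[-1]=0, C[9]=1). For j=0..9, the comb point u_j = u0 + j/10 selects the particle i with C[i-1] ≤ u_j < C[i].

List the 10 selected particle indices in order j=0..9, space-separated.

C = [1/36, 1/36, 7/36, 1/3, 4/9, 19/36, 25/36, 8/9, 35/36, 1]
j=0: u_0=9/200 ∈ [1/36, 7/36) → index 2
j=1: u_1=29/200 ∈ [1/36, 7/36) → index 2
j=2: u_2=49/200 ∈ [7/36, 1/3) → index 3
j=3: u_3=69/200 ∈ [1/3, 4/9) → index 4
j=4: u_4=89/200 ∈ [4/9, 19/36) → index 5
j=5: u_5=109/200 ∈ [19/36, 25/36) → index 6
j=6: u_6=129/200 ∈ [19/36, 25/36) → index 6
j=7: u_7=149/200 ∈ [25/36, 8/9) → index 7
j=8: u_8=169/200 ∈ [25/36, 8/9) → index 7
j=9: u_9=189/200 ∈ [8/9, 35/36) → index 8

2 2 3 4 5 6 6 7 7 8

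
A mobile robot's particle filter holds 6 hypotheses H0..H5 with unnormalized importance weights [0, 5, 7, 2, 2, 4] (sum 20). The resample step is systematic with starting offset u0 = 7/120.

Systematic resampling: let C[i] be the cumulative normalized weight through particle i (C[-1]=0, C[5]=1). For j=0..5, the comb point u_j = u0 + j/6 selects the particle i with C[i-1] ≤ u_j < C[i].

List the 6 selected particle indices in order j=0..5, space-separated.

C = [0, 1/4, 3/5, 7/10, 4/5, 1]
j=0: u_0=7/120 ∈ [0, 1/4) → index 1
j=1: u_1=9/40 ∈ [0, 1/4) → index 1
j=2: u_2=47/120 ∈ [1/4, 3/5) → index 2
j=3: u_3=67/120 ∈ [1/4, 3/5) → index 2
j=4: u_4=29/40 ∈ [7/10, 4/5) → index 4
j=5: u_5=107/120 ∈ [4/5, 1) → index 5

1 1 2 2 4 5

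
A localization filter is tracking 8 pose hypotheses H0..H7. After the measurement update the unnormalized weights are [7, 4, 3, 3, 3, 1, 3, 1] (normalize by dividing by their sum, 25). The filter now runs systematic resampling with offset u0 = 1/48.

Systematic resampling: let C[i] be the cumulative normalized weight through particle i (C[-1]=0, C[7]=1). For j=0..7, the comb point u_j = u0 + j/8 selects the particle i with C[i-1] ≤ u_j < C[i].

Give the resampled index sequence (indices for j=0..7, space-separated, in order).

0 0 0 1 2 3 4 6

C = [7/25, 11/25, 14/25, 17/25, 4/5, 21/25, 24/25, 1]
j=0: u_0=1/48 ∈ [0, 7/25) → index 0
j=1: u_1=7/48 ∈ [0, 7/25) → index 0
j=2: u_2=13/48 ∈ [0, 7/25) → index 0
j=3: u_3=19/48 ∈ [7/25, 11/25) → index 1
j=4: u_4=25/48 ∈ [11/25, 14/25) → index 2
j=5: u_5=31/48 ∈ [14/25, 17/25) → index 3
j=6: u_6=37/48 ∈ [17/25, 4/5) → index 4
j=7: u_7=43/48 ∈ [21/25, 24/25) → index 6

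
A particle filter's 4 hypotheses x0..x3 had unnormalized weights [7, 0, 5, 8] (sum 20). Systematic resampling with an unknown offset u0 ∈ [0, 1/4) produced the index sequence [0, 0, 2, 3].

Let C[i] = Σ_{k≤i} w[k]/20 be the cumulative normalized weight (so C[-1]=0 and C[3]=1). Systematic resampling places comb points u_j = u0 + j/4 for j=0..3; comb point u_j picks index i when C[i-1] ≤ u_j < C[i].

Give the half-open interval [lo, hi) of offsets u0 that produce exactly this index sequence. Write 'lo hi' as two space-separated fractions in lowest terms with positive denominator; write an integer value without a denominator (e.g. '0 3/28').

C = [7/20, 7/20, 3/5, 1]
j=0 picked index 0: u0 ∈ [0, 7/20)
j=1 picked index 0: u0 ∈ [-1/4, 1/10)
j=2 picked index 2: u0 ∈ [-3/20, 1/10)
j=3 picked index 3: u0 ∈ [-3/20, 1/4)
intersection: [0, 1/10)

0 1/10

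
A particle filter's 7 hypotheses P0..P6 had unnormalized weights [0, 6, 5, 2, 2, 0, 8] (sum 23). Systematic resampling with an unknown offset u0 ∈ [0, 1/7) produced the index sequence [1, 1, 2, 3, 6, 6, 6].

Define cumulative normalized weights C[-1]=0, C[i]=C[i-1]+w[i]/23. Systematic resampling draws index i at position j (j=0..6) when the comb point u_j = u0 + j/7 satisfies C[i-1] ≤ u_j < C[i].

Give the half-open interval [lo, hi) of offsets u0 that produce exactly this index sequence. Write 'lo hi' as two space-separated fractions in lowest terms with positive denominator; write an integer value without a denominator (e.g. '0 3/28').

13/161 19/161

C = [0, 6/23, 11/23, 13/23, 15/23, 15/23, 1]
j=0 picked index 1: u0 ∈ [0, 6/23)
j=1 picked index 1: u0 ∈ [-1/7, 19/161)
j=2 picked index 2: u0 ∈ [-4/161, 31/161)
j=3 picked index 3: u0 ∈ [8/161, 22/161)
j=4 picked index 6: u0 ∈ [13/161, 3/7)
j=5 picked index 6: u0 ∈ [-10/161, 2/7)
j=6 picked index 6: u0 ∈ [-33/161, 1/7)
intersection: [13/161, 19/161)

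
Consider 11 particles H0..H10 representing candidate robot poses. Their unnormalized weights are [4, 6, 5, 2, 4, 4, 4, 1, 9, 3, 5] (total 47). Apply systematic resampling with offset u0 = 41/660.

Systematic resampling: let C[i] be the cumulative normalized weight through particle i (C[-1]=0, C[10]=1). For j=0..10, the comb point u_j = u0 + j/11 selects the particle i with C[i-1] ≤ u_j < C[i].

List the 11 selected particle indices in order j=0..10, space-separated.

C = [4/47, 10/47, 15/47, 17/47, 21/47, 25/47, 29/47, 30/47, 39/47, 42/47, 1]
j=0: u_0=41/660 ∈ [0, 4/47) → index 0
j=1: u_1=101/660 ∈ [4/47, 10/47) → index 1
j=2: u_2=161/660 ∈ [10/47, 15/47) → index 2
j=3: u_3=221/660 ∈ [15/47, 17/47) → index 3
j=4: u_4=281/660 ∈ [17/47, 21/47) → index 4
j=5: u_5=31/60 ∈ [21/47, 25/47) → index 5
j=6: u_6=401/660 ∈ [25/47, 29/47) → index 6
j=7: u_7=461/660 ∈ [30/47, 39/47) → index 8
j=8: u_8=521/660 ∈ [30/47, 39/47) → index 8
j=9: u_9=581/660 ∈ [39/47, 42/47) → index 9
j=10: u_10=641/660 ∈ [42/47, 1) → index 10

0 1 2 3 4 5 6 8 8 9 10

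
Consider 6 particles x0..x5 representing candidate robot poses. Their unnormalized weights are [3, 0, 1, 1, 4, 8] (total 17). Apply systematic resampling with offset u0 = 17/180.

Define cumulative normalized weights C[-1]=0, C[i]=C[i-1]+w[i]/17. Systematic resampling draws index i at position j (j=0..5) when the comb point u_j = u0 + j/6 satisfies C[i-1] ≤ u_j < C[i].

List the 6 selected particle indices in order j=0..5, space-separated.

0 3 4 5 5 5

C = [3/17, 3/17, 4/17, 5/17, 9/17, 1]
j=0: u_0=17/180 ∈ [0, 3/17) → index 0
j=1: u_1=47/180 ∈ [4/17, 5/17) → index 3
j=2: u_2=77/180 ∈ [5/17, 9/17) → index 4
j=3: u_3=107/180 ∈ [9/17, 1) → index 5
j=4: u_4=137/180 ∈ [9/17, 1) → index 5
j=5: u_5=167/180 ∈ [9/17, 1) → index 5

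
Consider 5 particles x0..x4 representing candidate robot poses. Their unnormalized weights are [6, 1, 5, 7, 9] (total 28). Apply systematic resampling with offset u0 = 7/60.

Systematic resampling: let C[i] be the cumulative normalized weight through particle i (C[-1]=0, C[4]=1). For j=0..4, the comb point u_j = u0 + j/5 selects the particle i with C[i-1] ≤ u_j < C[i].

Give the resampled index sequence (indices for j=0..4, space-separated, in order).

C = [3/14, 1/4, 3/7, 19/28, 1]
j=0: u_0=7/60 ∈ [0, 3/14) → index 0
j=1: u_1=19/60 ∈ [1/4, 3/7) → index 2
j=2: u_2=31/60 ∈ [3/7, 19/28) → index 3
j=3: u_3=43/60 ∈ [19/28, 1) → index 4
j=4: u_4=11/12 ∈ [19/28, 1) → index 4

0 2 3 4 4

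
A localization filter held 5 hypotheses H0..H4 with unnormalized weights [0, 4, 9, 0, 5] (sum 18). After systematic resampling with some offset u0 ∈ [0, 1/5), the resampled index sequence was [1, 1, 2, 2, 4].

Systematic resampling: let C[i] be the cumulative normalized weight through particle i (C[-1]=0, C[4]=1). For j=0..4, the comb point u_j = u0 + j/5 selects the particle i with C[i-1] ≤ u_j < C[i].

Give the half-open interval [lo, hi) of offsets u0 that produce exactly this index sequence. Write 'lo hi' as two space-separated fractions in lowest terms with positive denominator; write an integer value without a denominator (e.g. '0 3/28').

0 1/45

C = [0, 2/9, 13/18, 13/18, 1]
j=0 picked index 1: u0 ∈ [0, 2/9)
j=1 picked index 1: u0 ∈ [-1/5, 1/45)
j=2 picked index 2: u0 ∈ [-8/45, 29/90)
j=3 picked index 2: u0 ∈ [-17/45, 11/90)
j=4 picked index 4: u0 ∈ [-7/90, 1/5)
intersection: [0, 1/45)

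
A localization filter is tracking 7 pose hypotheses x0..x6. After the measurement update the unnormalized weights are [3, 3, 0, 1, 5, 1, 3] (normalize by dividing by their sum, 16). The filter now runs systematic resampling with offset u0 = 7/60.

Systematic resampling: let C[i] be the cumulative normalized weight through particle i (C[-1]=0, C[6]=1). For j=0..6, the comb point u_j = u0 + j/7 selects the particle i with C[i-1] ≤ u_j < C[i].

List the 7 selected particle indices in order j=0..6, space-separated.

0 1 3 4 4 6 6

C = [3/16, 3/8, 3/8, 7/16, 3/4, 13/16, 1]
j=0: u_0=7/60 ∈ [0, 3/16) → index 0
j=1: u_1=109/420 ∈ [3/16, 3/8) → index 1
j=2: u_2=169/420 ∈ [3/8, 7/16) → index 3
j=3: u_3=229/420 ∈ [7/16, 3/4) → index 4
j=4: u_4=289/420 ∈ [7/16, 3/4) → index 4
j=5: u_5=349/420 ∈ [13/16, 1) → index 6
j=6: u_6=409/420 ∈ [13/16, 1) → index 6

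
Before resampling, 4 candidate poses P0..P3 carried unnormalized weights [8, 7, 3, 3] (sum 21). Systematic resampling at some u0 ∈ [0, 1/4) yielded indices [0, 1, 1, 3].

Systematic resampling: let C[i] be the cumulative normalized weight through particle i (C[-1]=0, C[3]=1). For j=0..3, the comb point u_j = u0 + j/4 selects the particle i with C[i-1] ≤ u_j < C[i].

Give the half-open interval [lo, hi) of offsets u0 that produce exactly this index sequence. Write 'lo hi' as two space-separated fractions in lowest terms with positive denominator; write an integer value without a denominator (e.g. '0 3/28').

11/84 3/14

C = [8/21, 5/7, 6/7, 1]
j=0 picked index 0: u0 ∈ [0, 8/21)
j=1 picked index 1: u0 ∈ [11/84, 13/28)
j=2 picked index 1: u0 ∈ [-5/42, 3/14)
j=3 picked index 3: u0 ∈ [3/28, 1/4)
intersection: [11/84, 3/14)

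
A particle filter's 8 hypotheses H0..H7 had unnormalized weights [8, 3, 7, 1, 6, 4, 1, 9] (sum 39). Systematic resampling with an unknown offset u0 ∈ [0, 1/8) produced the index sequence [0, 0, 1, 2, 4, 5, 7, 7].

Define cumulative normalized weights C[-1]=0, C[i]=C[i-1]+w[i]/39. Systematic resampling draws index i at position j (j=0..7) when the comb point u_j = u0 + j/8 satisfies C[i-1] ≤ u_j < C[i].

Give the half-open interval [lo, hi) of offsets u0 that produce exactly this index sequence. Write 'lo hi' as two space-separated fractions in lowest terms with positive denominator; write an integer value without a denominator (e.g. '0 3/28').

C = [8/39, 11/39, 6/13, 19/39, 25/39, 29/39, 10/13, 1]
j=0 picked index 0: u0 ∈ [0, 8/39)
j=1 picked index 0: u0 ∈ [-1/8, 25/312)
j=2 picked index 1: u0 ∈ [-7/156, 5/156)
j=3 picked index 2: u0 ∈ [-29/312, 9/104)
j=4 picked index 4: u0 ∈ [-1/78, 11/78)
j=5 picked index 5: u0 ∈ [5/312, 37/312)
j=6 picked index 7: u0 ∈ [1/52, 1/4)
j=7 picked index 7: u0 ∈ [-11/104, 1/8)
intersection: [1/52, 5/156)

1/52 5/156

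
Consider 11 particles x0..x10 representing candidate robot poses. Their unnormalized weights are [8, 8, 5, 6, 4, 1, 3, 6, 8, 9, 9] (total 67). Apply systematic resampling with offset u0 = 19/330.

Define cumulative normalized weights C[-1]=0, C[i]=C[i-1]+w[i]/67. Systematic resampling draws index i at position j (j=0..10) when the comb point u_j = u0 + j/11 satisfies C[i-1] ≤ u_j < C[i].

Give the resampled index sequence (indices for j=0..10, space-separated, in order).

C = [8/67, 16/67, 21/67, 27/67, 31/67, 32/67, 35/67, 41/67, 49/67, 58/67, 1]
j=0: u_0=19/330 ∈ [0, 8/67) → index 0
j=1: u_1=49/330 ∈ [8/67, 16/67) → index 1
j=2: u_2=79/330 ∈ [16/67, 21/67) → index 2
j=3: u_3=109/330 ∈ [21/67, 27/67) → index 3
j=4: u_4=139/330 ∈ [27/67, 31/67) → index 4
j=5: u_5=169/330 ∈ [32/67, 35/67) → index 6
j=6: u_6=199/330 ∈ [35/67, 41/67) → index 7
j=7: u_7=229/330 ∈ [41/67, 49/67) → index 8
j=8: u_8=259/330 ∈ [49/67, 58/67) → index 9
j=9: u_9=289/330 ∈ [58/67, 1) → index 10
j=10: u_10=29/30 ∈ [58/67, 1) → index 10

0 1 2 3 4 6 7 8 9 10 10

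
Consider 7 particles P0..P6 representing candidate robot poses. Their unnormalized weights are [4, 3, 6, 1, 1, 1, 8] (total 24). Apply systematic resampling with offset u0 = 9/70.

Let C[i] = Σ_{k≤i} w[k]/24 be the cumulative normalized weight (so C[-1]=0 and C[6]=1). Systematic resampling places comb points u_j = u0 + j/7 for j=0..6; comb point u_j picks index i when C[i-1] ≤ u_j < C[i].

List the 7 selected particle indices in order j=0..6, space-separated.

C = [1/6, 7/24, 13/24, 7/12, 5/8, 2/3, 1]
j=0: u_0=9/70 ∈ [0, 1/6) → index 0
j=1: u_1=19/70 ∈ [1/6, 7/24) → index 1
j=2: u_2=29/70 ∈ [7/24, 13/24) → index 2
j=3: u_3=39/70 ∈ [13/24, 7/12) → index 3
j=4: u_4=7/10 ∈ [2/3, 1) → index 6
j=5: u_5=59/70 ∈ [2/3, 1) → index 6
j=6: u_6=69/70 ∈ [2/3, 1) → index 6

0 1 2 3 6 6 6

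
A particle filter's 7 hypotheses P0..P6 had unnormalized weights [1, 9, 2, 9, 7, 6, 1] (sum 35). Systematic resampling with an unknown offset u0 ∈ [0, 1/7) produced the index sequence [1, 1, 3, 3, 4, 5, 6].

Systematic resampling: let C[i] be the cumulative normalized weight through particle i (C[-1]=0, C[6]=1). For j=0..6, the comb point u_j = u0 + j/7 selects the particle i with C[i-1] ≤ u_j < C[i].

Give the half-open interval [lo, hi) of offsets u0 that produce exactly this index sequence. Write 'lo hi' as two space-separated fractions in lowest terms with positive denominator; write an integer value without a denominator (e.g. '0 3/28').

C = [1/35, 2/7, 12/35, 3/5, 4/5, 34/35, 1]
j=0 picked index 1: u0 ∈ [1/35, 2/7)
j=1 picked index 1: u0 ∈ [-4/35, 1/7)
j=2 picked index 3: u0 ∈ [2/35, 11/35)
j=3 picked index 3: u0 ∈ [-3/35, 6/35)
j=4 picked index 4: u0 ∈ [1/35, 8/35)
j=5 picked index 5: u0 ∈ [3/35, 9/35)
j=6 picked index 6: u0 ∈ [4/35, 1/7)
intersection: [4/35, 1/7)

4/35 1/7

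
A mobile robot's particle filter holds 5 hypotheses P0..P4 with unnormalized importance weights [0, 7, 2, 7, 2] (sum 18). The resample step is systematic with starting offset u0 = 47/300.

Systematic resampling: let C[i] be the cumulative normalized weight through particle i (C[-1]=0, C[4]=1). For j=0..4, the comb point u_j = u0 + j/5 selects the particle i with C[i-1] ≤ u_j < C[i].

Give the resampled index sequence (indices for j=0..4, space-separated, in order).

1 1 3 3 4

C = [0, 7/18, 1/2, 8/9, 1]
j=0: u_0=47/300 ∈ [0, 7/18) → index 1
j=1: u_1=107/300 ∈ [0, 7/18) → index 1
j=2: u_2=167/300 ∈ [1/2, 8/9) → index 3
j=3: u_3=227/300 ∈ [1/2, 8/9) → index 3
j=4: u_4=287/300 ∈ [8/9, 1) → index 4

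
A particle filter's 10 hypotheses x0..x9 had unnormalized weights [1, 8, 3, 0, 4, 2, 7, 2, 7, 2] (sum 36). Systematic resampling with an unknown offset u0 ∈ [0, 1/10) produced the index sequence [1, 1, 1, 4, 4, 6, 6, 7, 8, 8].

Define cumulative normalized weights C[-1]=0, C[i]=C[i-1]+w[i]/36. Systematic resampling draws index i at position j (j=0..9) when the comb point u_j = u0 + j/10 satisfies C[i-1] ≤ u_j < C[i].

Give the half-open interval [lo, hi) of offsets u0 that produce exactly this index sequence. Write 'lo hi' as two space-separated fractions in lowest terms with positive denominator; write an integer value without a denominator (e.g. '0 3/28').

C = [1/36, 1/4, 1/3, 1/3, 4/9, 1/2, 25/36, 3/4, 17/18, 1]
j=0 picked index 1: u0 ∈ [1/36, 1/4)
j=1 picked index 1: u0 ∈ [-13/180, 3/20)
j=2 picked index 1: u0 ∈ [-31/180, 1/20)
j=3 picked index 4: u0 ∈ [1/30, 13/90)
j=4 picked index 4: u0 ∈ [-1/15, 2/45)
j=5 picked index 6: u0 ∈ [0, 7/36)
j=6 picked index 6: u0 ∈ [-1/10, 17/180)
j=7 picked index 7: u0 ∈ [-1/180, 1/20)
j=8 picked index 8: u0 ∈ [-1/20, 13/90)
j=9 picked index 8: u0 ∈ [-3/20, 2/45)
intersection: [1/30, 2/45)

1/30 2/45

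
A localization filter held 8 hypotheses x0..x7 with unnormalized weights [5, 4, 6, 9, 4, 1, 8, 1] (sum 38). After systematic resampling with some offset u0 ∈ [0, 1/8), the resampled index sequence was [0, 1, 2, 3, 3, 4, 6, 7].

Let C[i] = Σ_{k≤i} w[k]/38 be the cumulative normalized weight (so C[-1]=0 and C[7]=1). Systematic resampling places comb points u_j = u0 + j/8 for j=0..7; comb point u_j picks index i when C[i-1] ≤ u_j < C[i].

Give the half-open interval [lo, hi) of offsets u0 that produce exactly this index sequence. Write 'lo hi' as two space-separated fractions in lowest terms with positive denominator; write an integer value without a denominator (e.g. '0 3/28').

15/152 17/152

C = [5/38, 9/38, 15/38, 12/19, 14/19, 29/38, 37/38, 1]
j=0 picked index 0: u0 ∈ [0, 5/38)
j=1 picked index 1: u0 ∈ [1/152, 17/152)
j=2 picked index 2: u0 ∈ [-1/76, 11/76)
j=3 picked index 3: u0 ∈ [3/152, 39/152)
j=4 picked index 3: u0 ∈ [-2/19, 5/38)
j=5 picked index 4: u0 ∈ [1/152, 17/152)
j=6 picked index 6: u0 ∈ [1/76, 17/76)
j=7 picked index 7: u0 ∈ [15/152, 1/8)
intersection: [15/152, 17/152)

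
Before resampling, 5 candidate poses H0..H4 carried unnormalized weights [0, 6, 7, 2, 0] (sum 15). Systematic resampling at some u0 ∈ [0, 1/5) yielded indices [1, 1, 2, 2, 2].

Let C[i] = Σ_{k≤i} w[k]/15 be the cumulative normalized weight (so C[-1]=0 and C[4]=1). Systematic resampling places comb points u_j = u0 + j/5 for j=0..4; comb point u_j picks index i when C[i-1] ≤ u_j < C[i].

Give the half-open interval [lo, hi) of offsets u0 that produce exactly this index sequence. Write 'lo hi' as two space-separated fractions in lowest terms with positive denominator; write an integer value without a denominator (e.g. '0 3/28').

C = [0, 2/5, 13/15, 1, 1]
j=0 picked index 1: u0 ∈ [0, 2/5)
j=1 picked index 1: u0 ∈ [-1/5, 1/5)
j=2 picked index 2: u0 ∈ [0, 7/15)
j=3 picked index 2: u0 ∈ [-1/5, 4/15)
j=4 picked index 2: u0 ∈ [-2/5, 1/15)
intersection: [0, 1/15)

0 1/15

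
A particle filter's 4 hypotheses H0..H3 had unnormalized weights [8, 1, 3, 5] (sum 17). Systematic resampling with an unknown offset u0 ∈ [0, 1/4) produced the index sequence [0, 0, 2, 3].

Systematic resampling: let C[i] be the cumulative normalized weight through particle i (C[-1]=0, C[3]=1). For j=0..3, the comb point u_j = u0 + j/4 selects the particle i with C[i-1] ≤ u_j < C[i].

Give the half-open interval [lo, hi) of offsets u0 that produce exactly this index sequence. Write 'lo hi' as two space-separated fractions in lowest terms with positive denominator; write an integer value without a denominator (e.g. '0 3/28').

1/34 7/34

C = [8/17, 9/17, 12/17, 1]
j=0 picked index 0: u0 ∈ [0, 8/17)
j=1 picked index 0: u0 ∈ [-1/4, 15/68)
j=2 picked index 2: u0 ∈ [1/34, 7/34)
j=3 picked index 3: u0 ∈ [-3/68, 1/4)
intersection: [1/34, 7/34)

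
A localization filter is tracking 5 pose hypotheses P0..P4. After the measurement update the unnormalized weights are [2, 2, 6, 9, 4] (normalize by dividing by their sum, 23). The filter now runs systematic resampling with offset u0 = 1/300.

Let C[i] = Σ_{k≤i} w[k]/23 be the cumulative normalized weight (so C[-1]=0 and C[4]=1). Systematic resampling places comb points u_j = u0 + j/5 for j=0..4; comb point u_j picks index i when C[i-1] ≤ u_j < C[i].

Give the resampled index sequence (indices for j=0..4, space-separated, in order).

C = [2/23, 4/23, 10/23, 19/23, 1]
j=0: u_0=1/300 ∈ [0, 2/23) → index 0
j=1: u_1=61/300 ∈ [4/23, 10/23) → index 2
j=2: u_2=121/300 ∈ [4/23, 10/23) → index 2
j=3: u_3=181/300 ∈ [10/23, 19/23) → index 3
j=4: u_4=241/300 ∈ [10/23, 19/23) → index 3

0 2 2 3 3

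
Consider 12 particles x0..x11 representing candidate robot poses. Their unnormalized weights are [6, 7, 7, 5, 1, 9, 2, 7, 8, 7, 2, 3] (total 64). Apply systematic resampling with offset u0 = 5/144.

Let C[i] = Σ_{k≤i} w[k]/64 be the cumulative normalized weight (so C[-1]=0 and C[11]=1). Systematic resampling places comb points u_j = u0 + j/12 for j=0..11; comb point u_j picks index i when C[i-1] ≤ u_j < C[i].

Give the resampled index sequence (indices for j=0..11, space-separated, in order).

C = [3/32, 13/64, 5/16, 25/64, 13/32, 35/64, 37/64, 11/16, 13/16, 59/64, 61/64, 1]
j=0: u_0=5/144 ∈ [0, 3/32) → index 0
j=1: u_1=17/144 ∈ [3/32, 13/64) → index 1
j=2: u_2=29/144 ∈ [3/32, 13/64) → index 1
j=3: u_3=41/144 ∈ [13/64, 5/16) → index 2
j=4: u_4=53/144 ∈ [5/16, 25/64) → index 3
j=5: u_5=65/144 ∈ [13/32, 35/64) → index 5
j=6: u_6=77/144 ∈ [13/32, 35/64) → index 5
j=7: u_7=89/144 ∈ [37/64, 11/16) → index 7
j=8: u_8=101/144 ∈ [11/16, 13/16) → index 8
j=9: u_9=113/144 ∈ [11/16, 13/16) → index 8
j=10: u_10=125/144 ∈ [13/16, 59/64) → index 9
j=11: u_11=137/144 ∈ [59/64, 61/64) → index 10

0 1 1 2 3 5 5 7 8 8 9 10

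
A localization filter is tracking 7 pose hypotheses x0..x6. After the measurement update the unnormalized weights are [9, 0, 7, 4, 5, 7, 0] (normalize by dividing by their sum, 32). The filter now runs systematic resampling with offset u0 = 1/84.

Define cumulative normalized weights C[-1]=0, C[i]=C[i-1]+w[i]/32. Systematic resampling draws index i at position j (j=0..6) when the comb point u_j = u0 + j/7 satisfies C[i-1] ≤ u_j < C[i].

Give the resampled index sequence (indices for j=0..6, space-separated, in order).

0 0 2 2 3 4 5

C = [9/32, 9/32, 1/2, 5/8, 25/32, 1, 1]
j=0: u_0=1/84 ∈ [0, 9/32) → index 0
j=1: u_1=13/84 ∈ [0, 9/32) → index 0
j=2: u_2=25/84 ∈ [9/32, 1/2) → index 2
j=3: u_3=37/84 ∈ [9/32, 1/2) → index 2
j=4: u_4=7/12 ∈ [1/2, 5/8) → index 3
j=5: u_5=61/84 ∈ [5/8, 25/32) → index 4
j=6: u_6=73/84 ∈ [25/32, 1) → index 5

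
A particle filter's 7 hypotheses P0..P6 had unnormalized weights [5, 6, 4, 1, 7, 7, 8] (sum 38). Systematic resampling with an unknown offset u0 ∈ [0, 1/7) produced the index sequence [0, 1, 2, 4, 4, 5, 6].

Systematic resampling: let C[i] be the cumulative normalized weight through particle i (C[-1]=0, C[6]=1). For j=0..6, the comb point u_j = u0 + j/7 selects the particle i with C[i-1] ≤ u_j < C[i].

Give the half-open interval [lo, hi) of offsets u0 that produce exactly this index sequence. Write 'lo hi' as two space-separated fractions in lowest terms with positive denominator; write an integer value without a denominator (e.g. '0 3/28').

1/266 9/266

C = [5/38, 11/38, 15/38, 8/19, 23/38, 15/19, 1]
j=0 picked index 0: u0 ∈ [0, 5/38)
j=1 picked index 1: u0 ∈ [-3/266, 39/266)
j=2 picked index 2: u0 ∈ [1/266, 29/266)
j=3 picked index 4: u0 ∈ [-1/133, 47/266)
j=4 picked index 4: u0 ∈ [-20/133, 9/266)
j=5 picked index 5: u0 ∈ [-29/266, 10/133)
j=6 picked index 6: u0 ∈ [-9/133, 1/7)
intersection: [1/266, 9/266)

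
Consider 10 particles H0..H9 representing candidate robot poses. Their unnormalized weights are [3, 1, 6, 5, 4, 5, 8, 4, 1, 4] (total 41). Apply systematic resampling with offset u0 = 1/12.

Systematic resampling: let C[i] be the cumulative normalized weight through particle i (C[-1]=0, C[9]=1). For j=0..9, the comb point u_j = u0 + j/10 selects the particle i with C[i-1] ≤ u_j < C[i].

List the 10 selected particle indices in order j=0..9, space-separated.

C = [3/41, 4/41, 10/41, 15/41, 19/41, 24/41, 32/41, 36/41, 37/41, 1]
j=0: u_0=1/12 ∈ [3/41, 4/41) → index 1
j=1: u_1=11/60 ∈ [4/41, 10/41) → index 2
j=2: u_2=17/60 ∈ [10/41, 15/41) → index 3
j=3: u_3=23/60 ∈ [15/41, 19/41) → index 4
j=4: u_4=29/60 ∈ [19/41, 24/41) → index 5
j=5: u_5=7/12 ∈ [19/41, 24/41) → index 5
j=6: u_6=41/60 ∈ [24/41, 32/41) → index 6
j=7: u_7=47/60 ∈ [32/41, 36/41) → index 7
j=8: u_8=53/60 ∈ [36/41, 37/41) → index 8
j=9: u_9=59/60 ∈ [37/41, 1) → index 9

1 2 3 4 5 5 6 7 8 9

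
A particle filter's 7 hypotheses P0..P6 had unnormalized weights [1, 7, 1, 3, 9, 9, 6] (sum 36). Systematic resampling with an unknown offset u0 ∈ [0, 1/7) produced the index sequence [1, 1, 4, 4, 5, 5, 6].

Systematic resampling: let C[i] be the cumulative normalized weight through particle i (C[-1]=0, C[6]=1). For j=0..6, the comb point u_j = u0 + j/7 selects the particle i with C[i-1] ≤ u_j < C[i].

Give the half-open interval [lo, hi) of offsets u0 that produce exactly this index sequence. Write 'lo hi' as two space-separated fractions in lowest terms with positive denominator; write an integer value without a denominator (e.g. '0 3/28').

1/21 5/63

C = [1/36, 2/9, 1/4, 1/3, 7/12, 5/6, 1]
j=0 picked index 1: u0 ∈ [1/36, 2/9)
j=1 picked index 1: u0 ∈ [-29/252, 5/63)
j=2 picked index 4: u0 ∈ [1/21, 25/84)
j=3 picked index 4: u0 ∈ [-2/21, 13/84)
j=4 picked index 5: u0 ∈ [1/84, 11/42)
j=5 picked index 5: u0 ∈ [-11/84, 5/42)
j=6 picked index 6: u0 ∈ [-1/42, 1/7)
intersection: [1/21, 5/63)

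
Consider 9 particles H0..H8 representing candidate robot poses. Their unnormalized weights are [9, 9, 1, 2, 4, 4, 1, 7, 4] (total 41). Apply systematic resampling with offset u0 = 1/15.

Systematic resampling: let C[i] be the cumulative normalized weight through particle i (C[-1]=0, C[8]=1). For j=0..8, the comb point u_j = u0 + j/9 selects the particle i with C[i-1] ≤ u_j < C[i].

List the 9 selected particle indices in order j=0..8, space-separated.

0 0 1 1 3 5 7 7 8

C = [9/41, 18/41, 19/41, 21/41, 25/41, 29/41, 30/41, 37/41, 1]
j=0: u_0=1/15 ∈ [0, 9/41) → index 0
j=1: u_1=8/45 ∈ [0, 9/41) → index 0
j=2: u_2=13/45 ∈ [9/41, 18/41) → index 1
j=3: u_3=2/5 ∈ [9/41, 18/41) → index 1
j=4: u_4=23/45 ∈ [19/41, 21/41) → index 3
j=5: u_5=28/45 ∈ [25/41, 29/41) → index 5
j=6: u_6=11/15 ∈ [30/41, 37/41) → index 7
j=7: u_7=38/45 ∈ [30/41, 37/41) → index 7
j=8: u_8=43/45 ∈ [37/41, 1) → index 8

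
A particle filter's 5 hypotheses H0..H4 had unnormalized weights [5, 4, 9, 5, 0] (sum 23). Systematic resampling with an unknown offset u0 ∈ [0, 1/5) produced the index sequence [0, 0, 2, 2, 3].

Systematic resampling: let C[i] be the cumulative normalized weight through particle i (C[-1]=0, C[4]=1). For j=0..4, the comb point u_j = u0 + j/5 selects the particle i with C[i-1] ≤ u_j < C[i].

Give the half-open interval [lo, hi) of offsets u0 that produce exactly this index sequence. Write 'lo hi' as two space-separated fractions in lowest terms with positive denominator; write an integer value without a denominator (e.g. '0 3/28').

0 2/115

C = [5/23, 9/23, 18/23, 1, 1]
j=0 picked index 0: u0 ∈ [0, 5/23)
j=1 picked index 0: u0 ∈ [-1/5, 2/115)
j=2 picked index 2: u0 ∈ [-1/115, 44/115)
j=3 picked index 2: u0 ∈ [-24/115, 21/115)
j=4 picked index 3: u0 ∈ [-2/115, 1/5)
intersection: [0, 2/115)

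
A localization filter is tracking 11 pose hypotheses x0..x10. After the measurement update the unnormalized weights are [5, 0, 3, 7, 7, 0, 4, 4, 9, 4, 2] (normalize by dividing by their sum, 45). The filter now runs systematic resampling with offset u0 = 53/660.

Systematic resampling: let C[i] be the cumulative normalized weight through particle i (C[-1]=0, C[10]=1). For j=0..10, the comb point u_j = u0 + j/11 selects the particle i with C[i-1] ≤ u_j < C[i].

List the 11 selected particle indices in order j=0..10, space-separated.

C = [1/9, 1/9, 8/45, 1/3, 22/45, 22/45, 26/45, 2/3, 13/15, 43/45, 1]
j=0: u_0=53/660 ∈ [0, 1/9) → index 0
j=1: u_1=113/660 ∈ [1/9, 8/45) → index 2
j=2: u_2=173/660 ∈ [8/45, 1/3) → index 3
j=3: u_3=233/660 ∈ [1/3, 22/45) → index 4
j=4: u_4=293/660 ∈ [1/3, 22/45) → index 4
j=5: u_5=353/660 ∈ [22/45, 26/45) → index 6
j=6: u_6=413/660 ∈ [26/45, 2/3) → index 7
j=7: u_7=43/60 ∈ [2/3, 13/15) → index 8
j=8: u_8=533/660 ∈ [2/3, 13/15) → index 8
j=9: u_9=593/660 ∈ [13/15, 43/45) → index 9
j=10: u_10=653/660 ∈ [43/45, 1) → index 10

0 2 3 4 4 6 7 8 8 9 10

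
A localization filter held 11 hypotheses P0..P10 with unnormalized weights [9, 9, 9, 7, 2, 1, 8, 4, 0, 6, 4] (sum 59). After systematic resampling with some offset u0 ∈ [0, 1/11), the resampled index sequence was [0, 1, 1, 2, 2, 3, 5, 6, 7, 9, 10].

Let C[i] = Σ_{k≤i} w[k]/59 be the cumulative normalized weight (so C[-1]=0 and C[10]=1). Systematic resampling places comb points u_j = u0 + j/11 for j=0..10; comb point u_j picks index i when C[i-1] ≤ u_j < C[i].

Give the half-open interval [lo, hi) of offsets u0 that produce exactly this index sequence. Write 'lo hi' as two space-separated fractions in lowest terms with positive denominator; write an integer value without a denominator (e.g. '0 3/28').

C = [9/59, 18/59, 27/59, 34/59, 36/59, 37/59, 45/59, 49/59, 49/59, 55/59, 1]
j=0 picked index 0: u0 ∈ [0, 9/59)
j=1 picked index 1: u0 ∈ [40/649, 139/649)
j=2 picked index 1: u0 ∈ [-19/649, 80/649)
j=3 picked index 2: u0 ∈ [21/649, 120/649)
j=4 picked index 2: u0 ∈ [-38/649, 61/649)
j=5 picked index 3: u0 ∈ [2/649, 79/649)
j=6 picked index 5: u0 ∈ [42/649, 53/649)
j=7 picked index 6: u0 ∈ [-6/649, 82/649)
j=8 picked index 7: u0 ∈ [23/649, 67/649)
j=9 picked index 9: u0 ∈ [8/649, 74/649)
j=10 picked index 10: u0 ∈ [15/649, 1/11)
intersection: [42/649, 53/649)

42/649 53/649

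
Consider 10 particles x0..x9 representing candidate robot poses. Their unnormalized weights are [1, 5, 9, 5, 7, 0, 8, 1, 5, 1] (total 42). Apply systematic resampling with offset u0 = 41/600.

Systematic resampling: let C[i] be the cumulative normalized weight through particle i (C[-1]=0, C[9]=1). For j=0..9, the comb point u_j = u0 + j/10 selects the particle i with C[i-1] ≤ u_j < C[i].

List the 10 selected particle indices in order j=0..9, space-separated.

1 2 2 3 3 4 6 6 8 8

C = [1/42, 1/7, 5/14, 10/21, 9/14, 9/14, 5/6, 6/7, 41/42, 1]
j=0: u_0=41/600 ∈ [1/42, 1/7) → index 1
j=1: u_1=101/600 ∈ [1/7, 5/14) → index 2
j=2: u_2=161/600 ∈ [1/7, 5/14) → index 2
j=3: u_3=221/600 ∈ [5/14, 10/21) → index 3
j=4: u_4=281/600 ∈ [5/14, 10/21) → index 3
j=5: u_5=341/600 ∈ [10/21, 9/14) → index 4
j=6: u_6=401/600 ∈ [9/14, 5/6) → index 6
j=7: u_7=461/600 ∈ [9/14, 5/6) → index 6
j=8: u_8=521/600 ∈ [6/7, 41/42) → index 8
j=9: u_9=581/600 ∈ [6/7, 41/42) → index 8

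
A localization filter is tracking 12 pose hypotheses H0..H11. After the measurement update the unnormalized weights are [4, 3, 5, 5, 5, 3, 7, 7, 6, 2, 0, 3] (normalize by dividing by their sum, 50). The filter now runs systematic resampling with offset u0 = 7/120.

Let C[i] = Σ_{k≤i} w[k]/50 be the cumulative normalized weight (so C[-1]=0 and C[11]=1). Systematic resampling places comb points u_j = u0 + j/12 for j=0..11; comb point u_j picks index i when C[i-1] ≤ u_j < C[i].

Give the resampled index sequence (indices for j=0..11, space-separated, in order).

C = [2/25, 7/50, 6/25, 17/50, 11/25, 1/2, 16/25, 39/50, 9/10, 47/50, 47/50, 1]
j=0: u_0=7/120 ∈ [0, 2/25) → index 0
j=1: u_1=17/120 ∈ [7/50, 6/25) → index 2
j=2: u_2=9/40 ∈ [7/50, 6/25) → index 2
j=3: u_3=37/120 ∈ [6/25, 17/50) → index 3
j=4: u_4=47/120 ∈ [17/50, 11/25) → index 4
j=5: u_5=19/40 ∈ [11/25, 1/2) → index 5
j=6: u_6=67/120 ∈ [1/2, 16/25) → index 6
j=7: u_7=77/120 ∈ [16/25, 39/50) → index 7
j=8: u_8=29/40 ∈ [16/25, 39/50) → index 7
j=9: u_9=97/120 ∈ [39/50, 9/10) → index 8
j=10: u_10=107/120 ∈ [39/50, 9/10) → index 8
j=11: u_11=39/40 ∈ [47/50, 1) → index 11

0 2 2 3 4 5 6 7 7 8 8 11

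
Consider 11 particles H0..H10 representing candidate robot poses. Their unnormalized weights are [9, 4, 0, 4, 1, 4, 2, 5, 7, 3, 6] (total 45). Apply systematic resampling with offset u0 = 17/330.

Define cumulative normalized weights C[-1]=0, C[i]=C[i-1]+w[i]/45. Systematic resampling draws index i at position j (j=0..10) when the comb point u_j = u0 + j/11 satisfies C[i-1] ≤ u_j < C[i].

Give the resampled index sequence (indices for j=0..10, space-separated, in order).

C = [1/5, 13/45, 13/45, 17/45, 2/5, 22/45, 8/15, 29/45, 4/5, 13/15, 1]
j=0: u_0=17/330 ∈ [0, 1/5) → index 0
j=1: u_1=47/330 ∈ [0, 1/5) → index 0
j=2: u_2=7/30 ∈ [1/5, 13/45) → index 1
j=3: u_3=107/330 ∈ [13/45, 17/45) → index 3
j=4: u_4=137/330 ∈ [2/5, 22/45) → index 5
j=5: u_5=167/330 ∈ [22/45, 8/15) → index 6
j=6: u_6=197/330 ∈ [8/15, 29/45) → index 7
j=7: u_7=227/330 ∈ [29/45, 4/5) → index 8
j=8: u_8=257/330 ∈ [29/45, 4/5) → index 8
j=9: u_9=287/330 ∈ [13/15, 1) → index 10
j=10: u_10=317/330 ∈ [13/15, 1) → index 10

0 0 1 3 5 6 7 8 8 10 10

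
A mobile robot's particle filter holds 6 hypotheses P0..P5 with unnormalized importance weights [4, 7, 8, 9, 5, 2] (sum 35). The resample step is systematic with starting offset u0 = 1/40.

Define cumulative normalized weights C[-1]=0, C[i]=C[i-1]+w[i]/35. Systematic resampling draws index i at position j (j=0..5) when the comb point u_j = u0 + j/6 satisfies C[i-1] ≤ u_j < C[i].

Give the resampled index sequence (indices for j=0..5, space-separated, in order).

C = [4/35, 11/35, 19/35, 4/5, 33/35, 1]
j=0: u_0=1/40 ∈ [0, 4/35) → index 0
j=1: u_1=23/120 ∈ [4/35, 11/35) → index 1
j=2: u_2=43/120 ∈ [11/35, 19/35) → index 2
j=3: u_3=21/40 ∈ [11/35, 19/35) → index 2
j=4: u_4=83/120 ∈ [19/35, 4/5) → index 3
j=5: u_5=103/120 ∈ [4/5, 33/35) → index 4

0 1 2 2 3 4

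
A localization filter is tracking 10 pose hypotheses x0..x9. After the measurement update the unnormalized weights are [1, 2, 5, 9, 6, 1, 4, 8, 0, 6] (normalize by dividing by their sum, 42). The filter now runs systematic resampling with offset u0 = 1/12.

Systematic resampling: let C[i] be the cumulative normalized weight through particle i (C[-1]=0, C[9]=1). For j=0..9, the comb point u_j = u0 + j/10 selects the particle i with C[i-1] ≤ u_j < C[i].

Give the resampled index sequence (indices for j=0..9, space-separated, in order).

C = [1/42, 1/14, 4/21, 17/42, 23/42, 4/7, 2/3, 6/7, 6/7, 1]
j=0: u_0=1/12 ∈ [1/14, 4/21) → index 2
j=1: u_1=11/60 ∈ [1/14, 4/21) → index 2
j=2: u_2=17/60 ∈ [4/21, 17/42) → index 3
j=3: u_3=23/60 ∈ [4/21, 17/42) → index 3
j=4: u_4=29/60 ∈ [17/42, 23/42) → index 4
j=5: u_5=7/12 ∈ [4/7, 2/3) → index 6
j=6: u_6=41/60 ∈ [2/3, 6/7) → index 7
j=7: u_7=47/60 ∈ [2/3, 6/7) → index 7
j=8: u_8=53/60 ∈ [6/7, 1) → index 9
j=9: u_9=59/60 ∈ [6/7, 1) → index 9

2 2 3 3 4 6 7 7 9 9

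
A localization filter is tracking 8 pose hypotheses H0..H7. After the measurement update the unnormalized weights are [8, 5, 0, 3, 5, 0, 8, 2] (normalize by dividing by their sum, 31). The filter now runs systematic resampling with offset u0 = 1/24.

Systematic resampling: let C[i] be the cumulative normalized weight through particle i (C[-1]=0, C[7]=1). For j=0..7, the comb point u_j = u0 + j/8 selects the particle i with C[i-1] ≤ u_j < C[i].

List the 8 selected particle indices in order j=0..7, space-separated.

0 0 1 1 4 4 6 6

C = [8/31, 13/31, 13/31, 16/31, 21/31, 21/31, 29/31, 1]
j=0: u_0=1/24 ∈ [0, 8/31) → index 0
j=1: u_1=1/6 ∈ [0, 8/31) → index 0
j=2: u_2=7/24 ∈ [8/31, 13/31) → index 1
j=3: u_3=5/12 ∈ [8/31, 13/31) → index 1
j=4: u_4=13/24 ∈ [16/31, 21/31) → index 4
j=5: u_5=2/3 ∈ [16/31, 21/31) → index 4
j=6: u_6=19/24 ∈ [21/31, 29/31) → index 6
j=7: u_7=11/12 ∈ [21/31, 29/31) → index 6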